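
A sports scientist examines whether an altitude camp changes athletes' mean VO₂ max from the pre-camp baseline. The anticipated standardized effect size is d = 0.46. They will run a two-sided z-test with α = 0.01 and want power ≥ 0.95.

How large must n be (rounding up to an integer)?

n = 85

For power 0.95 need Φ(δ − z_{0.005}) = 0.95, so δ = z_{0.005} + z_{0.05} = 2.576 + 1.645 = 4.221.
(Ignoring the negligible lower-tail rejection probability gives the usual closed-form inversion.)
δ = d·√n ⇒ n = (δ/d)² = (4.221 / 0.46)² = 84.19.
Rounding up, n = 85.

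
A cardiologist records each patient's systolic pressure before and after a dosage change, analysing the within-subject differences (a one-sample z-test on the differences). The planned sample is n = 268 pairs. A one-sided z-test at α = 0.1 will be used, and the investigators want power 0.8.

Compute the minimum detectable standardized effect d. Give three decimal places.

d ≈ 0.130

Need Φ(δ − 1.282) = 0.8, so δ = 1.282 + 0.842 = 2.123.
δ = d·√n ⇒ d = δ/√n = 2.123/√268 = 0.1297.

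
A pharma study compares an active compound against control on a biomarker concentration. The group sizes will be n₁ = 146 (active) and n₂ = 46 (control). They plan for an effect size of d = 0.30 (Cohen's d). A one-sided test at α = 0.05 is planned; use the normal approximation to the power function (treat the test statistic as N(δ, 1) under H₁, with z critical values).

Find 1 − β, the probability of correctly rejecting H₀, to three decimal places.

Noncentrality parameter: δ = d / √(1/n₁ + 1/n₂) = 0.30 / √(1/146 + 1/46) = 1.7743
Critical value for a one-sided test at α = 0.05: z_α = 1.645.
Power = P(Z > 1.645 − δ) = Φ(0.129) = 0.5515.

Power ≈ 0.551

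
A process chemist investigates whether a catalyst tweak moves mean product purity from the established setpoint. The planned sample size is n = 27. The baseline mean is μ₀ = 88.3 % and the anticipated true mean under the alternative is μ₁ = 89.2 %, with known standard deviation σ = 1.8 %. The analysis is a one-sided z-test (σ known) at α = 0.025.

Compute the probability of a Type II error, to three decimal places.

β ≈ 0.262

Standardized effect: d = |μ₁ − μ₀| / σ = |89.2 − 88.3| / 1.8 = 0.5000
Noncentrality parameter: δ = d·√n = 0.5000 × √27 = 2.5981
One-sided α = 0.025 → critical value z_{0.025} = 1.960.
Power = P(Z > 1.960 − δ) = Φ(0.638) = 0.7383.
Type II error: β = 1 − power = 1 − 0.7383 = 0.2617.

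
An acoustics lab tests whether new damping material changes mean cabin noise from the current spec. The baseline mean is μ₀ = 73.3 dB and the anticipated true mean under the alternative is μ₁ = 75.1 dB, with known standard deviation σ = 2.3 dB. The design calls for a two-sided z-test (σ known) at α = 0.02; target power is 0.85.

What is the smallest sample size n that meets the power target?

n = 19

Standardized effect: d = |μ₁ − μ₀| / σ = |75.1 − 73.3| / 2.3 = 0.7826
For power 0.85 need Φ(δ − z_{0.01}) = 0.85, so δ = z_{0.01} + z_{0.15} = 2.326 + 1.036 = 3.363.
(The Φ(−δ − z_{α/2}) term is vanishingly small for δ > 0 and is dropped in the standard sample-size formula.)
δ = d·√n ⇒ n = (δ/d)² = (3.363 / 0.7826)² = 18.46.
Rounding up, n = 19.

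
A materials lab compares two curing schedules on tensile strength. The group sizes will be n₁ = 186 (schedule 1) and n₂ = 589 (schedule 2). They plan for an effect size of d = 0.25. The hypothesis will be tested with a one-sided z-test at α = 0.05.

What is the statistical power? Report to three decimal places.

Noncentrality parameter: δ = d / √(1/n₁ + 1/n₂) = 0.25 / √(1/186 + 1/589) = 2.9724
Critical value for a one-sided test at α = 0.05: z_α = 1.645.
Power = Φ(δ − 1.645) = Φ(1.328) = 0.9078.

Power ≈ 0.908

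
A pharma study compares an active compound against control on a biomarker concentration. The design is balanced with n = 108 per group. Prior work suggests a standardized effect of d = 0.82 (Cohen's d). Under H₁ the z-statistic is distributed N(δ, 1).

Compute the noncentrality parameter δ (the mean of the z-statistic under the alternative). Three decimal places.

δ ≈ 6.026

The noncentrality parameter scales effect size by the design's sample-size factor: δ = d·√(n/2) = 0.82 × √(108/2) = 6.0257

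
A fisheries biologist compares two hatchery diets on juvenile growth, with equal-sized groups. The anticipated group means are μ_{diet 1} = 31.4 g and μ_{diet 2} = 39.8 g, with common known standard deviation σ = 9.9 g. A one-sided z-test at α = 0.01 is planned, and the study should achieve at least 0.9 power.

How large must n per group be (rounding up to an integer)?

Standardized effect: d = |μ_{diet 1} − μ_{diet 2}| / σ = |31.4 − 39.8| / 9.9 = 0.8485
For power 0.9 need Φ(δ − z_{0.01}) = 0.9, so δ = z_{0.01} + z_{0.10} = 2.326 + 1.282 = 3.608.
δ = d·√(n/2) ⇒ n = 2(δ/d)² = 2 × (3.608 / 0.8485)² = 36.16.
Round up to the next whole unit.

n = 37 per group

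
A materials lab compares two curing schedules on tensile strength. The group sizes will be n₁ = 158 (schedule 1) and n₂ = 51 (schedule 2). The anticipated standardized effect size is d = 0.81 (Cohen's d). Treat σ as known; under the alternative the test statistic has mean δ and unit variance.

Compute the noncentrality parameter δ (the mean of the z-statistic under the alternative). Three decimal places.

The noncentrality parameter scales effect size by the design's sample-size factor: δ = d / √(1/n₁ + 1/n₂) = 0.81 / √(1/158 + 1/51) = 5.0295

δ ≈ 5.030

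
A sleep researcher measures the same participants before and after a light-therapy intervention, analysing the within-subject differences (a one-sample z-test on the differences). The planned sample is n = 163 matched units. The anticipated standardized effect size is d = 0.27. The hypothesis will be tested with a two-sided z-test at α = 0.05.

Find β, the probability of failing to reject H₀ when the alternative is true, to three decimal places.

β ≈ 0.068

Noncentrality parameter: δ = d·√n = 0.27 × √163 = 3.4471
Critical value for a two-sided test at α = 0.05: z_{α/2} = 1.960.
Power = Φ(δ − 1.960) + Φ(−δ − 1.960) = Φ(1.487) + Φ(-5.407) = 0.9315 + 0.0000 = 0.9315.
Type II error: β = 1 − power = 1 − 0.9315 = 0.0685.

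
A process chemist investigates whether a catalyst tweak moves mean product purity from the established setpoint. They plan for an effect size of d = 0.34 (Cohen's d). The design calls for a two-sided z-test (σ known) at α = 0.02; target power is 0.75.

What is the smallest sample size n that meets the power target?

Set Φ(δ − 2.326) = 0.75; then δ − 2.326 = Φ⁻¹(0.75) = 0.674, giving δ = 3.001.
(Ignoring the negligible lower-tail rejection probability gives the usual closed-form inversion.)
δ = d·√n ⇒ n = (δ/d)² = (3.001 / 0.34)² = 77.90.
Round up to the next whole unit.

n = 78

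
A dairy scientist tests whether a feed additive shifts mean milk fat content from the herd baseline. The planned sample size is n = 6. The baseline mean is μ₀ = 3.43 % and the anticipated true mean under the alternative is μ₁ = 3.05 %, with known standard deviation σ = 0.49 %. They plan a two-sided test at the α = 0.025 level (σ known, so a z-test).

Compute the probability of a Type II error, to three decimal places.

Standardized effect: d = |μ₁ − μ₀| / σ = |3.05 − 3.43| / 0.49 = 0.7755
Noncentrality parameter: δ = d·√n = 0.7755 × √6 = 1.8996
Two-sided α = 0.025 → critical value z_{0.0125} = 2.241.
Power = Φ(δ − 2.241) + Φ(−δ − 2.241) = Φ(-0.342) + Φ(-4.141) = 0.3663 + 0.0000 = 0.3663.
Type II error: β = 1 − power = 1 − 0.3663 = 0.6337.

β ≈ 0.634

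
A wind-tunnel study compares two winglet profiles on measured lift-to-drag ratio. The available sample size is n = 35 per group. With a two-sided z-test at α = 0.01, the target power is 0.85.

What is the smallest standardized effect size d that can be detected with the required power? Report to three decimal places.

d ≈ 0.863

Need Φ(δ − 2.576) = 0.85, so δ = 2.576 + 1.036 = 3.612.
(Lower-tail contribution to power is negligible for δ > 0.)
δ = d·√(n/2) ⇒ d = δ/√(n/2) = 3.612/√(35/2) = 0.8635.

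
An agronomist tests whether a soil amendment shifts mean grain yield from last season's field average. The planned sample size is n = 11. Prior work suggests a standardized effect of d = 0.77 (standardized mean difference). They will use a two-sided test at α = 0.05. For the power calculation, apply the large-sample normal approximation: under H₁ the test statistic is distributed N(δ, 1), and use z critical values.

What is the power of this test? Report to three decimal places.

Power ≈ 0.724

Noncentrality parameter: δ = d·√n = 0.77 × √11 = 2.5538
Critical value for a two-sided test at α = 0.05: z_{α/2} = 1.960.
Power = Φ(δ − 1.960) + Φ(−δ − 1.960) = Φ(0.594) + Φ(-4.514) = 0.7237 + 0.0000 = 0.7237.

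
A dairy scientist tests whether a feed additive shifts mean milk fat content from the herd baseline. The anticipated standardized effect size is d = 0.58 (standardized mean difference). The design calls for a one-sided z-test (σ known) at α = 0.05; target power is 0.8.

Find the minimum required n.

n = 19

For power 0.8 need Φ(δ − z_{0.05}) = 0.8, so δ = z_{0.05} + z_{0.20} = 1.645 + 0.842 = 2.486.
δ = d·√n ⇒ n = (δ/d)² = (2.486 / 0.58)² = 18.38.
Rounding up, n = 19.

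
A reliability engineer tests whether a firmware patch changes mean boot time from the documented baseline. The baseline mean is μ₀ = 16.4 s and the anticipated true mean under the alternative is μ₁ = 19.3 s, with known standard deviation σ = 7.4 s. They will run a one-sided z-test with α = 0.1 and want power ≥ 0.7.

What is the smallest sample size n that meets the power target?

n = 22

Standardized effect: d = |μ₁ − μ₀| / σ = |19.3 − 16.4| / 7.4 = 0.3919
For power 0.7 need Φ(δ − z_{0.1}) = 0.7, so δ = z_{0.1} + z_{0.30} = 1.282 + 0.524 = 1.806.
δ = d·√n ⇒ n = (δ/d)² = (1.806 / 0.3919)² = 21.24.
Rounding up, n = 22.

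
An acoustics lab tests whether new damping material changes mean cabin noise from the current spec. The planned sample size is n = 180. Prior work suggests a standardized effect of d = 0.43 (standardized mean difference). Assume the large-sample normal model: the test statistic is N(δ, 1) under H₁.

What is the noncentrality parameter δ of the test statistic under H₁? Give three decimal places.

δ = d·√n = 0.43 × √180 = 5.7691

δ ≈ 5.769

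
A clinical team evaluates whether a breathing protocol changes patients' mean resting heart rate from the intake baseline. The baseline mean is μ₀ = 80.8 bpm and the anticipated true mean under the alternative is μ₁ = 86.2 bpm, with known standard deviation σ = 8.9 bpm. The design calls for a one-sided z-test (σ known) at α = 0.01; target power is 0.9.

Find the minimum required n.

n = 36

Standardized effect: d = |μ₁ − μ₀| / σ = |86.2 − 80.8| / 8.9 = 0.6067
Set Φ(δ − 2.326) = 0.9; then δ − 2.326 = Φ⁻¹(0.9) = 1.282, giving δ = 3.608.
δ = d·√n ⇒ n = (δ/d)² = (3.608 / 0.6067)² = 35.36.
Round up to the next whole unit.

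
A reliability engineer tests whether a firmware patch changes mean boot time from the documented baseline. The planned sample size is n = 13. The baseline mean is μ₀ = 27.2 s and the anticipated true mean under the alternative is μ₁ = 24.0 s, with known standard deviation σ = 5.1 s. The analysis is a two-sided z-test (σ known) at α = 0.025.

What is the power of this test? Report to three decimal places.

Power ≈ 0.508

Standardized effect: d = |μ₁ − μ₀| / σ = |24.0 − 27.2| / 5.1 = 0.6275
Noncentrality parameter: δ = d·√n = 0.6275 × √13 = 2.2623
Two-sided α = 0.025 → critical value z_{0.0125} = 2.241.
Power = Φ(δ − 2.241) + Φ(−δ − 2.241) = Φ(0.021) + Φ(-4.504) = 0.5083 + 0.0000 = 0.5083.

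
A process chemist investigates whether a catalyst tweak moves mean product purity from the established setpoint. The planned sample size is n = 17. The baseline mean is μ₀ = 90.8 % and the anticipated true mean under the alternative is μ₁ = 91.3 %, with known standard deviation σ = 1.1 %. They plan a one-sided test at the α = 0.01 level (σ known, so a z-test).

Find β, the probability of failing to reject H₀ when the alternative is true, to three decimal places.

β ≈ 0.674

Standardized effect: d = |μ₁ − μ₀| / σ = |91.3 − 90.8| / 1.1 = 0.4545
Noncentrality parameter: δ = d·√n = 0.4545 × √17 = 1.8741
Critical value for a one-sided test at α = 0.01: z_α = 2.326.
Power = P(Z > 2.326 − δ) = Φ(-0.452) = 0.3256.
Type II error: β = 1 − power = 1 − 0.3256 = 0.6744.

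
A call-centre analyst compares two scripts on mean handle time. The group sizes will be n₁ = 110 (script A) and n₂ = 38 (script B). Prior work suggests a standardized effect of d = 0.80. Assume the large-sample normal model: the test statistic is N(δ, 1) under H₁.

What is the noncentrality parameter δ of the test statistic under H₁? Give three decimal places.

δ = d / √(1/n₁ + 1/n₂) = 0.80 / √(1/110 + 1/38) = 4.2515

δ ≈ 4.252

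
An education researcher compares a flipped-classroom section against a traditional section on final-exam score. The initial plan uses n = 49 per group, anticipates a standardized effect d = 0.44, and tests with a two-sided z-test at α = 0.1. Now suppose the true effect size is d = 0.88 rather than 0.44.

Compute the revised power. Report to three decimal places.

Power ≈ 0.997

With d = 0.88: δ = d·√(n/2) = 0.88 × √(49/2) = 4.3558. Critical value z_{0.05} = 1.645.
Revised power = Φ(δ − 1.645) + Φ(−δ − 1.645) = Φ(2.711) + Φ(-6.001) = 0.9966 + 0.0000 = 0.9966.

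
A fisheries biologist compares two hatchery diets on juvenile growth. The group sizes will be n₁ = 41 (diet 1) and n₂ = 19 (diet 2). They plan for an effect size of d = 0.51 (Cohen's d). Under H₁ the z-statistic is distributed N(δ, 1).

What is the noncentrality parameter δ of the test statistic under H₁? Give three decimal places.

δ ≈ 1.838

The noncentrality parameter scales effect size by the design's sample-size factor: δ = d / √(1/n₁ + 1/n₂) = 0.51 / √(1/41 + 1/19) = 1.8377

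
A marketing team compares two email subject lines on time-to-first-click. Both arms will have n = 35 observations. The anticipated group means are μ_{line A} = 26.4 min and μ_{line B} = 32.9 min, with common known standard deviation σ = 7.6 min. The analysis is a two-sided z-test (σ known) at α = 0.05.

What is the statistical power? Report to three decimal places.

Power ≈ 0.947

Standardized effect: d = |μ_{line A} − μ_{line B}| / σ = |26.4 − 32.9| / 7.6 = 0.8553
Noncentrality parameter: δ = d·√(n/2) = 0.8553 × √(35/2) = 3.5778
Critical value for a two-sided test at α = 0.05: z_{α/2} = 1.960.
Power = Φ(δ − 1.960) + Φ(−δ − 1.960) = Φ(1.618) + Φ(-5.538) = 0.9472 + 0.0000 = 0.9472.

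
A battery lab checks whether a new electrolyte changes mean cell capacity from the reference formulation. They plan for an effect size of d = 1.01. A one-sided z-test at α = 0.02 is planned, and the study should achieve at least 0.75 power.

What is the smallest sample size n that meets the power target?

n = 8

Set Φ(δ − 2.054) = 0.75; then δ − 2.054 = Φ⁻¹(0.75) = 0.674, giving δ = 2.728.
δ = d·√n ⇒ n = (δ/d)² = (2.728 / 1.01)² = 7.30.
Rounding up, n = 8.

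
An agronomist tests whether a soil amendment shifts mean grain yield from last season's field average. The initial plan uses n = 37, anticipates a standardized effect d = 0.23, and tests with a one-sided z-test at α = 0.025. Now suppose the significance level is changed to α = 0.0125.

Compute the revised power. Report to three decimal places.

δ = d·√n = 0.23 × √37 = 1.3990 (unchanged). New critical value: z_{0.0125} = 2.241.
Revised power = P(Z > 2.241 − δ) = Φ(-0.842) = 0.1998.

Power ≈ 0.200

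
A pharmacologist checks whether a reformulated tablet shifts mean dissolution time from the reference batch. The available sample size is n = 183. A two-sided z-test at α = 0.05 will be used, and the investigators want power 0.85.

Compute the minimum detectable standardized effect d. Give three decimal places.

Need Φ(δ − 1.960) = 0.85, so δ = 1.960 + 1.036 = 2.996.
(The second rejection-region term Φ(−δ − z_{α/2}) is negligible and dropped.)
δ = d·√n ⇒ d = δ/√n = 2.996/√183 = 0.2215.

d ≈ 0.222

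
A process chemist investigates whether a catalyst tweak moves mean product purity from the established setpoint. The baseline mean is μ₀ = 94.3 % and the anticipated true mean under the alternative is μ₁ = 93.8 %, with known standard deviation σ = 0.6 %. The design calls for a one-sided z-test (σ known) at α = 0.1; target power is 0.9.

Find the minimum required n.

Standardized effect: d = |μ₁ − μ₀| / σ = |93.8 − 94.3| / 0.6 = 0.8333
Set Φ(δ − 1.282) = 0.9; then δ − 1.282 = Φ⁻¹(0.9) = 1.282, giving δ = 2.563.
δ = d·√n ⇒ n = (δ/d)² = (2.563 / 0.8333)² = 9.46.
Rounding up, n = 10.

n = 10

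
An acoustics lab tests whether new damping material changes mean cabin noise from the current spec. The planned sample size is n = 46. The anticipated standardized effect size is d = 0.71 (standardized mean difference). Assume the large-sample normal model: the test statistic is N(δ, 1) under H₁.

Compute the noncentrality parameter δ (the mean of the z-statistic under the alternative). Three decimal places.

δ = d·√n = 0.71 × √46 = 4.8155

δ ≈ 4.815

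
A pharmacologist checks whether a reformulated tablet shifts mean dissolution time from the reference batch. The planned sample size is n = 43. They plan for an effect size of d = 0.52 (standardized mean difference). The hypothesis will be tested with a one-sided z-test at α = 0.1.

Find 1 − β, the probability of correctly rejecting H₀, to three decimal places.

Noncentrality parameter: δ = d·√n = 0.52 × √43 = 3.4099
One-sided α = 0.1 → critical value z_{0.1} = 1.282.
Power = Φ(δ − 1.282) = Φ(2.128) = 0.9833.

Power ≈ 0.983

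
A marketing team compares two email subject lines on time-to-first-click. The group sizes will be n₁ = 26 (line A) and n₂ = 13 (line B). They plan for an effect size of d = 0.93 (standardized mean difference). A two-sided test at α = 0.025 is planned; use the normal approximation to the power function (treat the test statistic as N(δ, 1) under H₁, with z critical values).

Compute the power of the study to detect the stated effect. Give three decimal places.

Power ≈ 0.690

Noncentrality parameter: δ = d / √(1/n₁ + 1/n₂) = 0.93 / √(1/26 + 1/13) = 2.7378
Two-sided α = 0.025 → critical value z_{0.0125} = 2.241.
Power = Φ(δ − 2.241) + Φ(−δ − 2.241) = Φ(0.496) + Φ(-4.979) = 0.6902 + 0.0000 = 0.6902.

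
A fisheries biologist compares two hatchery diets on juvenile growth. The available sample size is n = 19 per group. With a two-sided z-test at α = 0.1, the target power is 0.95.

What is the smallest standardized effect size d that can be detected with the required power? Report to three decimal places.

d ≈ 1.067

Required noncentrality: δ = z_{0.05} + z_{0.05} = 1.645 + 1.645 = 3.290.
(Lower-tail contribution to power is negligible for δ > 0.)
δ = d·√(n/2) ⇒ d = δ/√(n/2) = 3.290/√(19/2) = 1.0673.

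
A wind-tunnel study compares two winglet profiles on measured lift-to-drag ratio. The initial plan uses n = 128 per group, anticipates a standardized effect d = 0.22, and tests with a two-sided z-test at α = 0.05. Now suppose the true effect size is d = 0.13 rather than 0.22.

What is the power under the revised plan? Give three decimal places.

Power ≈ 0.180

With d = 0.13: δ = d·√(n/2) = 0.13 × √(128/2) = 1.0400. Critical value z_{0.025} = 1.960.
Revised power = Φ(δ − 1.960) + Φ(−δ − 1.960) = Φ(-0.920) + Φ(-3.000) = 0.1788 + 0.0014 = 0.1801.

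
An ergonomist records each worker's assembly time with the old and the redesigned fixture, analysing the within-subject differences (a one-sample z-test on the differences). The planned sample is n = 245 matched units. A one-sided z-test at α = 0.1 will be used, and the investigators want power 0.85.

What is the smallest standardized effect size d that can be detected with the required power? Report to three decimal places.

Required noncentrality: δ = z_{0.1} + z_{0.15} = 1.282 + 1.036 = 2.318.
δ = d·√n ⇒ d = δ/√n = 2.318/√245 = 0.1481.

d ≈ 0.148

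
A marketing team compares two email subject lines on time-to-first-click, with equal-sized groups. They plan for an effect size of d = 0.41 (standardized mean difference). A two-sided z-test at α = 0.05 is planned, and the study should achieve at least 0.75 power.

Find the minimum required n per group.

n = 83 per group

Set Φ(δ − 1.960) = 0.75; then δ − 1.960 = Φ⁻¹(0.75) = 0.674, giving δ = 2.634.
(For δ > 0 the lower-tail rejection region contributes negligibly to power, so the one-term inversion is standard.)
δ = d·√(n/2) ⇒ n = 2(δ/d)² = 2 × (2.634 / 0.41)² = 82.57.
Rounding up, n = 83 per group.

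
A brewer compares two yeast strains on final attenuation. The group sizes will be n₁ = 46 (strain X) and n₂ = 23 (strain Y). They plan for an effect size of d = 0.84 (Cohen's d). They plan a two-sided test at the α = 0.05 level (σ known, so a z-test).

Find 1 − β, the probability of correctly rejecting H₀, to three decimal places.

Power ≈ 0.908

Noncentrality parameter: δ = d / √(1/n₁ + 1/n₂) = 0.84 / √(1/46 + 1/23) = 3.2893
Two-sided α = 0.05 → critical value z_{0.025} = 1.960.
Power = Φ(δ − 1.960) + Φ(−δ − 1.960) = Φ(1.329) + Φ(-5.249) = 0.9081 + 0.0000 = 0.9081.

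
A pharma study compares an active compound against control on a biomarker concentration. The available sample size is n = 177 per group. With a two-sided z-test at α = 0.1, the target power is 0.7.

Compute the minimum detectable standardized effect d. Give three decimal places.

Required noncentrality: δ = z_{0.05} + z_{0.30} = 1.645 + 0.524 = 2.169.
(The second rejection-region term Φ(−δ − z_{α/2}) is negligible and dropped.)
δ = d·√(n/2) ⇒ d = δ/√(n/2) = 2.169/√(177/2) = 0.2306.

d ≈ 0.231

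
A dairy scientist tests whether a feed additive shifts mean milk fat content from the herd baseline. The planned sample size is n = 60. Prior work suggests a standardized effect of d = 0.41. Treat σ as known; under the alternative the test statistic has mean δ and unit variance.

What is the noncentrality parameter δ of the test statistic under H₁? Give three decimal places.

The noncentrality parameter scales effect size by the design's sample-size factor: δ = d·√n = 0.41 × √60 = 3.1758

δ ≈ 3.176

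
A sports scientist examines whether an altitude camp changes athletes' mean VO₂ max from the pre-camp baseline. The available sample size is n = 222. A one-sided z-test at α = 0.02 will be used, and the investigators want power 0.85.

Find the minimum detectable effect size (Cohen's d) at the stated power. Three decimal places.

d ≈ 0.207

Required noncentrality: δ = z_{0.02} + z_{0.15} = 2.054 + 1.036 = 3.090.
δ = d·√n ⇒ d = δ/√n = 3.090/√222 = 0.2074.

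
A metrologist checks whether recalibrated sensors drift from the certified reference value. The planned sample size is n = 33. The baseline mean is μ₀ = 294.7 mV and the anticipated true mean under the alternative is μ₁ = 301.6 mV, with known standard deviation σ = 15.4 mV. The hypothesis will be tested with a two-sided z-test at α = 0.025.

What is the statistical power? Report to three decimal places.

Standardized effect: d = |μ₁ − μ₀| / σ = |301.6 − 294.7| / 15.4 = 0.4481
Noncentrality parameter: δ = d·√n = 0.4481 × √33 = 2.5739
Critical value for a two-sided test at α = 0.025: z_{α/2} = 2.241.
Power = Φ(δ − 2.241) + Φ(−δ − 2.241) = Φ(0.332) + Φ(-4.815) = 0.6302 + 0.0000 = 0.6302.

Power ≈ 0.630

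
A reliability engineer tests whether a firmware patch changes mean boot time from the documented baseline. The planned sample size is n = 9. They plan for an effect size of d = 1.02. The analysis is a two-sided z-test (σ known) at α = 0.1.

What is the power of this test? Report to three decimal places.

Power ≈ 0.921

Noncentrality parameter: δ = d·√n = 1.02 × √9 = 3.0600
Critical value for a two-sided test at α = 0.1: z_{α/2} = 1.645.
Power = Φ(δ − 1.645) + Φ(−δ − 1.645) = Φ(1.415) + Φ(-4.705) = 0.9215 + 0.0000 = 0.9215.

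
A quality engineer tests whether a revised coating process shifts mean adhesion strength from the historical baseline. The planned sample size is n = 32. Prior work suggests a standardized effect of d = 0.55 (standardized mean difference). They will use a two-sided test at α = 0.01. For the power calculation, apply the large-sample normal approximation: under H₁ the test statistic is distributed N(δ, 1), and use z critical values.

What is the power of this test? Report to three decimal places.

Noncentrality parameter: δ = d·√n = 0.55 × √32 = 3.1113
Two-sided α = 0.01 → critical value z_{0.005} = 2.576.
Power = Φ(δ − 2.576) + Φ(−δ − 2.576) = Φ(0.535) + Φ(-5.687) = 0.7038 + 0.0000 = 0.7038.

Power ≈ 0.704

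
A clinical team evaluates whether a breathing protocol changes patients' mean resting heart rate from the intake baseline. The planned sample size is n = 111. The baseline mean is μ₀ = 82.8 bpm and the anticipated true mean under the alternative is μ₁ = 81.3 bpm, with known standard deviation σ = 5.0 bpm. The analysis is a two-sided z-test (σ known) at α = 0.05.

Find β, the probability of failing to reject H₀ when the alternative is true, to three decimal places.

Standardized effect: d = |μ₁ − μ₀| / σ = |81.3 − 82.8| / 5.0 = 0.3000
Noncentrality parameter: δ = d·√n = 0.3000 × √111 = 3.1607
Critical value for a two-sided test at α = 0.05: z_{α/2} = 1.960.
Power = Φ(δ − 1.960) + Φ(−δ − 1.960) = Φ(1.201) + Φ(-5.121) = 0.8851 + 0.0000 = 0.8851.
Type II error: β = 1 − power = 1 − 0.8851 = 0.1149.

β ≈ 0.115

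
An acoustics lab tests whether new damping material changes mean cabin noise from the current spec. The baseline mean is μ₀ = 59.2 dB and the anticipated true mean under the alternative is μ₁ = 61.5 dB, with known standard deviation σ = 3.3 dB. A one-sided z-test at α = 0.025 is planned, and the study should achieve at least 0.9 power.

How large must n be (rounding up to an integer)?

n = 22

Standardized effect: d = |μ₁ − μ₀| / σ = |61.5 − 59.2| / 3.3 = 0.6970
For power 0.9 need Φ(δ − z_{0.025}) = 0.9, so δ = z_{0.025} + z_{0.10} = 1.960 + 1.282 = 3.242.
δ = d·√n ⇒ n = (δ/d)² = (3.242 / 0.6970)² = 21.63.
Round up to the next whole unit.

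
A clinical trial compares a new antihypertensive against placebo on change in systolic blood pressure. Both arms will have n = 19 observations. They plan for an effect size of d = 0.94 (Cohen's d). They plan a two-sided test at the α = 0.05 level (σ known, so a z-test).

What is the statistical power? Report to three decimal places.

Power ≈ 0.826

Noncentrality parameter: δ = d·√(n/2) = 0.94 × √(19/2) = 2.8973
Two-sided α = 0.05 → critical value z_{0.025} = 1.960.
Power = Φ(δ − 1.960) + Φ(−δ − 1.960) = Φ(0.937) + Φ(-4.857) = 0.8257 + 0.0000 = 0.8257.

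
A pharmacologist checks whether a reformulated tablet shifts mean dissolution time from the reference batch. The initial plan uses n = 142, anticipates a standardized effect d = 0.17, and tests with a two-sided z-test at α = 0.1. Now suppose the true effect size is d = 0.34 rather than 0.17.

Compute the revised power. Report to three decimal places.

Power ≈ 0.992

With d = 0.34: δ = d·√n = 0.34 × √142 = 4.0516. Critical value z_{0.05} = 1.645.
Revised power = Φ(δ − 1.645) + Φ(−δ − 1.645) = Φ(2.407) + Φ(-5.696) = 0.9920 + 0.0000 = 0.9920.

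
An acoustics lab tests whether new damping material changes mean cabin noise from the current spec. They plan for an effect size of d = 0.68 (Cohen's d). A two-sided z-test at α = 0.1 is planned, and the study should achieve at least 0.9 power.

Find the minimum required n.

Set Φ(δ − 1.645) = 0.9; then δ − 1.645 = Φ⁻¹(0.9) = 1.282, giving δ = 2.926.
(For δ > 0 the lower-tail rejection region contributes negligibly to power, so the one-term inversion is standard.)
δ = d·√n ⇒ n = (δ/d)² = (2.926 / 0.68)² = 18.52.
Round up to the next whole unit.

n = 19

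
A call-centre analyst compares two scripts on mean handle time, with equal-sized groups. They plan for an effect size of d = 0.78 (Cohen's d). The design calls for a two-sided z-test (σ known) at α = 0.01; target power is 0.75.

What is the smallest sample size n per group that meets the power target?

Set Φ(δ − 2.576) = 0.75; then δ − 2.576 = Φ⁻¹(0.75) = 0.674, giving δ = 3.250.
(For δ > 0 the lower-tail rejection region contributes negligibly to power, so the one-term inversion is standard.)
δ = d·√(n/2) ⇒ n = 2(δ/d)² = 2 × (3.250 / 0.78)² = 34.73.
Rounding up, n = 35 per group.

n = 35 per group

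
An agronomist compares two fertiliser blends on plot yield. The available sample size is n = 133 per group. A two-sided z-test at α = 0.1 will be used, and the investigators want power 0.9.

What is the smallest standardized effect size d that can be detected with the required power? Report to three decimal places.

Required noncentrality: δ = z_{0.05} + z_{0.10} = 1.645 + 1.282 = 2.926.
(Lower-tail contribution to power is negligible for δ > 0.)
δ = d·√(n/2) ⇒ d = δ/√(n/2) = 2.926/√(133/2) = 0.3589.

d ≈ 0.359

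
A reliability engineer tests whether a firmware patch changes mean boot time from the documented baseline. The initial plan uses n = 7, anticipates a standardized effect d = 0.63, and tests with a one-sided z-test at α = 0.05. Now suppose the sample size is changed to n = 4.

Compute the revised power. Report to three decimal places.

Power ≈ 0.350

With n = 4: δ = d·√n = 0.63 × √4 = 1.2600. Critical value z_{0.05} = 1.645.
Revised power = Φ(δ − 1.645) = Φ(-0.385) = 0.3502.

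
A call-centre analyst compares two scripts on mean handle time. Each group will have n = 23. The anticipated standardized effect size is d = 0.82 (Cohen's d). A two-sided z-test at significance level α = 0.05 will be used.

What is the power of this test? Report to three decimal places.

Noncentrality parameter: δ = d·√(n/2) = 0.82 × √(23/2) = 2.7808
Critical value for a two-sided test at α = 0.05: z_{α/2} = 1.960.
Power = Φ(δ − 1.960) + Φ(−δ − 1.960) = Φ(0.821) + Φ(-4.741) = 0.7941 + 0.0000 = 0.7941.

Power ≈ 0.794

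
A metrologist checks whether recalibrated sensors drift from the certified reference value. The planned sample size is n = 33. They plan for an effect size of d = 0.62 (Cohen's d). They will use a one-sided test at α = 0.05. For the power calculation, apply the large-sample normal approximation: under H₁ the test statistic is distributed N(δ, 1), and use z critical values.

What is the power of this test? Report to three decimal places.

Power ≈ 0.972

Noncentrality parameter: δ = d·√n = 0.62 × √33 = 3.5616
One-sided α = 0.05 → critical value z_{0.05} = 1.645.
Power = P(Z > 1.645 − δ) = Φ(1.917) = 0.9724.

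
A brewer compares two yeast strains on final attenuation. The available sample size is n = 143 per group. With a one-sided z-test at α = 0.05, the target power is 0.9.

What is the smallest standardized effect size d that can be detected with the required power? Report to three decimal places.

Need Φ(δ − 1.645) = 0.9, so δ = 1.645 + 1.282 = 2.926.
δ = d·√(n/2) ⇒ d = δ/√(n/2) = 2.926/√(143/2) = 0.3461.

d ≈ 0.346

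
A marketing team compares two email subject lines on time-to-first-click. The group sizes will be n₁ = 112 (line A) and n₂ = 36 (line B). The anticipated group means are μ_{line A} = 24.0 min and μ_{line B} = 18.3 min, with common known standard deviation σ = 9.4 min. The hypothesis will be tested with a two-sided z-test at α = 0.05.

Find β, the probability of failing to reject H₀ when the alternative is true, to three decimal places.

β ≈ 0.114

Standardized effect: d = |μ_{line A} − μ_{line B}| / σ = |24.0 − 18.3| / 9.4 = 0.6064
Noncentrality parameter: δ = d / √(1/n₁ + 1/n₂) = 0.6064 / √(1/112 + 1/36) = 3.1650
Critical value for a two-sided test at α = 0.05: z_{α/2} = 1.960.
Power = Φ(δ − 1.960) + Φ(−δ − 1.960) = Φ(1.205) + Φ(-5.125) = 0.8859 + 0.0000 = 0.8859.
Type II error: β = 1 − power = 1 − 0.8859 = 0.1141.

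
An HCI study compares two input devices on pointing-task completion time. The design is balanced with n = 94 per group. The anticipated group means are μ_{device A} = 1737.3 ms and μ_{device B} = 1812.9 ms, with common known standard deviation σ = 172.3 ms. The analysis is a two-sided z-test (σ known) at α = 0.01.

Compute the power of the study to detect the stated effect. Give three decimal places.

Power ≈ 0.667

Standardized effect: d = |μ_{device A} − μ_{device B}| / σ = |1737.3 − 1812.9| / 172.3 = 0.4388
Noncentrality parameter: δ = d·√(n/2) = 0.4388 × √(94/2) = 3.0081
Two-sided α = 0.01 → critical value z_{0.005} = 2.576.
Power = Φ(δ − 2.576) + Φ(−δ − 2.576) = Φ(0.432) + Φ(-5.584) = 0.6672 + 0.0000 = 0.6672.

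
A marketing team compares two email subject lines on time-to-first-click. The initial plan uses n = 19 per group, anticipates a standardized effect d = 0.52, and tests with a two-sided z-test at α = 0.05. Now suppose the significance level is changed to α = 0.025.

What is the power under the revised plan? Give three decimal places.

δ = d·√(n/2) = 0.52 × √(19/2) = 1.6027 (unchanged). New critical value: z_{0.0125} = 2.241.
Revised power = Φ(δ − 2.241) + Φ(−δ − 2.241) = Φ(-0.639) + Φ(-3.844) = 0.2615 + 0.0001 = 0.2616.

Power ≈ 0.262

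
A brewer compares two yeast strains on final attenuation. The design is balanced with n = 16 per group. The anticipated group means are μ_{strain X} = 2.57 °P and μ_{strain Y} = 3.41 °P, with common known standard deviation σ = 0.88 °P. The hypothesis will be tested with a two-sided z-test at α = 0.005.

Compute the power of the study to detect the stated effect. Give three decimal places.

Standardized effect: d = |μ_{strain X} − μ_{strain Y}| / σ = |2.57 − 3.41| / 0.88 = 0.9545
Noncentrality parameter: δ = d·√(n/2) = 0.9545 × √(16/2) = 2.6999
Two-sided α = 0.005 → critical value z_{0.0025} = 2.807.
Power = Φ(δ − 2.807) + Φ(−δ − 2.807) = Φ(-0.107) + Φ(-5.507) = 0.4573 + 0.0000 = 0.4573.

Power ≈ 0.457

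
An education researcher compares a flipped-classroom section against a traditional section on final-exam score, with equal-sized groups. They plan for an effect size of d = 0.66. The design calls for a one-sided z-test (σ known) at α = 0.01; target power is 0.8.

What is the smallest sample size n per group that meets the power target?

n = 47 per group

For power 0.8 need Φ(δ − z_{0.01}) = 0.8, so δ = z_{0.01} + z_{0.20} = 2.326 + 0.842 = 3.168.
δ = d·√(n/2) ⇒ n = 2(δ/d)² = 2 × (3.168 / 0.66)² = 46.08.
Rounding up, n = 47 per group.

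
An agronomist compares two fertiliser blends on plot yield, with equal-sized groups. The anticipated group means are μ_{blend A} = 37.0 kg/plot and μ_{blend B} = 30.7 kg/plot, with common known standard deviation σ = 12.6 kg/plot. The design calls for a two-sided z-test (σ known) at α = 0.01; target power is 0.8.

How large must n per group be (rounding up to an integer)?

Standardized effect: d = |μ_{blend A} − μ_{blend B}| / σ = |37.0 − 30.7| / 12.6 = 0.5000
For power 0.8 need Φ(δ − z_{0.005}) = 0.8, so δ = z_{0.005} + z_{0.20} = 2.576 + 0.842 = 3.417.
(The Φ(−δ − z_{α/2}) term is vanishingly small for δ > 0 and is dropped in the standard sample-size formula.)
δ = d·√(n/2) ⇒ n = 2(δ/d)² = 2 × (3.417 / 0.5000)² = 93.43.
Round up to the next whole unit.

n = 94 per group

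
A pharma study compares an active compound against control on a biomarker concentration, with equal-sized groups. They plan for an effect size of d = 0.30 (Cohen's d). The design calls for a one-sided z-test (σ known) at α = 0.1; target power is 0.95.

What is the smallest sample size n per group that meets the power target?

For power 0.95 need Φ(δ − z_{0.1}) = 0.95, so δ = z_{0.1} + z_{0.05} = 1.282 + 1.645 = 2.926.
δ = d·√(n/2) ⇒ n = 2(δ/d)² = 2 × (2.926 / 0.30)² = 190.31.
Rounding up, n = 191 per group.

n = 191 per group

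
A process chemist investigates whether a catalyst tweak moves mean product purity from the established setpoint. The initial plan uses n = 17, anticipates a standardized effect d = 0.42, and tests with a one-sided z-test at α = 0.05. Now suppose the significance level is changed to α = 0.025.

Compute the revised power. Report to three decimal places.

Power ≈ 0.410

δ = d·√n = 0.42 × √17 = 1.7317 (unchanged). New critical value: z_{0.025} = 1.960.
Revised power = P(Z > 1.960 − δ) = Φ(-0.228) = 0.4097.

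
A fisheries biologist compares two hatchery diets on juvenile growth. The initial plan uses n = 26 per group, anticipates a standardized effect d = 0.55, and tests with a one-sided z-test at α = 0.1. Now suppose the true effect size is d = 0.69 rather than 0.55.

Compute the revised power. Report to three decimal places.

Power ≈ 0.886

With d = 0.69: δ = d·√(n/2) = 0.69 × √(26/2) = 2.4878. Critical value z_{0.1} = 1.282.
Revised power = Φ(δ − 1.282) = Φ(1.206) = 0.8861.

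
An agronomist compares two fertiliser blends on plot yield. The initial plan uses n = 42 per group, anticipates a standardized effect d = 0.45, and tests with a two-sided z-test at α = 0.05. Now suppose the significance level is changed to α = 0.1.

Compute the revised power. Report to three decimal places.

Power ≈ 0.662

δ = d·√(n/2) = 0.45 × √(42/2) = 2.0622 (unchanged). New critical value: z_{0.05} = 1.645.
Revised power = Φ(δ − 1.645) + Φ(−δ − 1.645) = Φ(0.417) + Φ(-3.707) = 0.6618 + 0.0001 = 0.6619.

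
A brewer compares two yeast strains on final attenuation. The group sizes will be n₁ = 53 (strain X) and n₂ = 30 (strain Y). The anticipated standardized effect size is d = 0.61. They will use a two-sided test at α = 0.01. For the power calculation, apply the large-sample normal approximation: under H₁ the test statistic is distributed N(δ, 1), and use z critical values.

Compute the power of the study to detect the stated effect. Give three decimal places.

Power ≈ 0.537

Noncentrality parameter: δ = d / √(1/n₁ + 1/n₂) = 0.61 / √(1/53 + 1/30) = 2.6699
Critical value for a two-sided test at α = 0.01: z_{α/2} = 2.576.
Power = Φ(δ − 2.576) + Φ(−δ − 2.576) = Φ(0.094) + Φ(-5.246) = 0.5375 + 0.0000 = 0.5375.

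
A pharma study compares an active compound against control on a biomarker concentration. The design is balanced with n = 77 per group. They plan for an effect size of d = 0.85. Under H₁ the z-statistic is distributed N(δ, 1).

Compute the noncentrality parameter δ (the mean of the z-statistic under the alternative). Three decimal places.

δ = d·√(n/2) = 0.85 × √(77/2) = 5.2741

δ ≈ 5.274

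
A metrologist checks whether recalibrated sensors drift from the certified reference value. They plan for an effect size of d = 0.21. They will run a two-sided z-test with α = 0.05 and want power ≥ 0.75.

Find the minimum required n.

n = 158

For power 0.75 need Φ(δ − z_{0.025}) = 0.75, so δ = z_{0.025} + z_{0.25} = 1.960 + 0.674 = 2.634.
(Ignoring the negligible lower-tail rejection probability gives the usual closed-form inversion.)
δ = d·√n ⇒ n = (δ/d)² = (2.634 / 0.21)² = 157.38.
Rounding up, n = 158.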